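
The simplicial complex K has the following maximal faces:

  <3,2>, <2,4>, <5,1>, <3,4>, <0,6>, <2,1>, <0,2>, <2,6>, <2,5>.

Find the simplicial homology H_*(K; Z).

H_0 = Z,  H_1 = Z^3.

K has 7 vertices, 9 edges.
rank ∂_0 = 0, rank ∂_1 = 6 ⇒ b_0 = 7 − 0 − 6 = 1; all invariant factors of ∂_1 are 1 so no torsion. So H_0 ≅ Z.
rank ∂_1 = 6, rank ∂_2 = 0 ⇒ b_1 = 9 − 6 − 0 = 3. So H_1 ≅ Z^3.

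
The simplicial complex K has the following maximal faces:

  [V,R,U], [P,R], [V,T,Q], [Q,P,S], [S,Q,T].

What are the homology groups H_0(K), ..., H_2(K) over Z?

Take the total order P < Q < R < S < T < U < V on the vertex set. Then K (dimension 2) consists of the simplices:

  0-simplices (7): P, Q, R, S, T, U, V
  1-simplices (11): PQ, PR, PS, QS, QT, QV, RU, RV, ST, TV, UV
  2-simplices (4): PQS, QST, QTV, RUV

Hence C_0 ≅ Z^7, C_1 ≅ Z^11, C_2 ≅ Z^4.

Boundary ∂_1: C_1 → C_0 maps an edge to its endpoints' difference, ∂[p,q] = q − p. For instance
  ∂UV = V − U.
This gives a 7×11 integer matrix of rank 6; reducing to Smith normal form yields diagonal entries (1,1,1,1,1,1).

Boundary ∂_2: C_2 → C_1 maps a triangle to the signed sum of its edges. For instance
  ∂RUV = UV − RV + RU,
  ∂QTV = TV − QV + QT.
As a 11×4 matrix over Z this has rank 4, with invariant factors (1,1,1,1).

Computing H_k = (kernel of ∂_k) / (image of ∂_{k+1}):

  H_0: rank C_0 − rank ∂_1 = 7 − 6 = 1, and the invariant factors of ∂_1 are all 1, so H_0 = Z.
  H_1: rank ker ∂_1 − rank ∂_2 = (11 − 6) − 4 = 1, and the invariant factors of ∂_2 are all 1, so H_1 = Z.
  H_2: rank ker ∂_2 − rank ∂_3 = (4 − 4) − 0 = 0, and there is no ∂_3, so H_2 = 0.

H_0 ≅ Z,  H_1 ≅ Z,  H_2 = 0.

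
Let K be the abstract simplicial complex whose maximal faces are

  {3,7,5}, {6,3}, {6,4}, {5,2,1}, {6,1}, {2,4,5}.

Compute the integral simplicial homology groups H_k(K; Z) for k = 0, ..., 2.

Fix the vertex order 1 < 2 < 3 < 4 < 5 < 6 < 7 and write every simplex with vertices in increasing order. Then dim K = 2 and the simplices of K are:

  0-simplices (7): [1], [2], [3], [4], [5], [6], [7]
  1-simplices (11): [1,2], [1,5], [1,6], [2,4], [2,5], [3,5], [3,6], [3,7], [4,5], [4,6], [5,7]
  2-simplices (3): [1,2,5], [2,4,5], [3,5,7]

so the chain groups are C_0 ≅ Z^7, C_1 ≅ Z^11, C_2 ≅ Z^3.

The boundary map ∂_1: C_1 → C_0 maps an edge to its endpoints' difference, ∂[p,q] = q − p.
The 7×11 boundary matrix has rank 6 and Smith normal form diag(1,1,1,1,1,1).

∂_2: C_2 → C_1 sends each 2-simplex [p,q,r] to [q,r] − [p,r] + [p,q]. For instance
  ∂[3,5,7] = [5,7] − [3,7] + [3,5],
  ∂[1,2,5] = [2,5] − [1,5] + [1,2].
The 11×3 boundary matrix has rank 3 and Smith normal form diag(1,1,1).

Reading off H_k = ker ∂_k / im ∂_{k+1}:

  H_0: rank C_0 − rank ∂_1 = 7 − 6 = 1, and the invariant factors of ∂_1 are all 1, so H_0 = Z.
  H_1: rank ker ∂_1 − rank ∂_2 = (11 − 6) − 3 = 2, and the invariant factors of ∂_2 are all 1, so H_1 = Z^2.
  H_2: rank ker ∂_2 − rank ∂_3 = (3 − 3) − 0 = 0, and there is no ∂_3, so H_2 = 0.

H_0 ≅ Z,  H_1 ≅ Z^2,  H_2 = 0.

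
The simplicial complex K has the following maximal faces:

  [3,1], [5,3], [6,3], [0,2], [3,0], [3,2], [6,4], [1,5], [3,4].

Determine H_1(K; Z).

H_1 = Z^3.

Take the total order 0 < 1 < 2 < 3 < 4 < 5 < 6 on the vertex set. Then K (dimension 1) consists of the simplices:

  0-simplices (7): [0], [1], [2], [3], [4], [5], [6]
  1-simplices (9): [0,2], [0,3], [1,3], [1,5], [2,3], [3,4], [3,5], [3,6], [4,6]

so the chain groups are C_0 ≅ Z^7, C_1 ≅ Z^9.

Boundary ∂_1: C_1 → C_0 sends each edge [p,q] (with p < q) to q − p.
This gives a 7×9 integer matrix of rank 6; reducing to Smith normal form yields diagonal entries (1,1,1,1,1,1).

Reading off H_k = ker ∂_k / im ∂_{k+1}:

  H_1: rank ker ∂_1 − rank ∂_2 = (9 − 6) − 0 = 3, and there is no ∂_2, so H_1 = Z^3.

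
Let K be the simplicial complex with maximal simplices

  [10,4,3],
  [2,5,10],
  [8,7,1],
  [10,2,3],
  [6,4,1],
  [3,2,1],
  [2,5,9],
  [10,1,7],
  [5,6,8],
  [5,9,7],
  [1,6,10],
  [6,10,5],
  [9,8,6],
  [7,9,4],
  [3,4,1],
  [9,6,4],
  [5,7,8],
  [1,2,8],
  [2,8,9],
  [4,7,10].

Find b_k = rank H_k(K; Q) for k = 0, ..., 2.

b_0 = 1, b_1 = 1, b_2 = 0.

We work with the vertex ordering 1 < 2 < 3 < 4 < 5 < 6 < 7 < 8 < 9 < 10. The simplices of K, each written with vertices in increasing order, are:

  0-simplices (10): [1], [2], [3], [4], [5], [6], [7], [8], [9], [10]
  1-simplices (30): (30 of them)
  2-simplices (20): (20 of them)

giving chain groups C_0 ≅ Z^10, C_1 ≅ Z^30, C_2 ≅ Z^20.

The boundary map ∂_1: C_1 → C_0 is given by ∂[p,q] = [q] − [p]. For instance
  ∂[4,6] = [6] − [4].
This gives a 10×30 integer matrix of rank 9; reducing to Smith normal form yields diagonal entries (1,1,1,1,1,1,1,1,1).

The boundary map ∂_2: C_2 → C_1 maps a triangle to the signed sum of its edges. For instance
  ∂[1,7,10] = [7,10] − [1,10] + [1,7],
  ∂[5,7,8] = [7,8] − [5,8] + [5,7].
The resulting 30×20 matrix has rank 20, and its Smith normal form has invariant factors (1,1,1,1,1,1,1,1,1,1,1,1,1,1,1,1,1,1,1,2).

Reading off H_k = ker ∂_k / im ∂_{k+1}:

  H_0: rank C_0 − rank ∂_1 = 10 − 9 = 1, and the invariant factors of ∂_1 are all 1, so H_0 ≅ Z.
  H_1: rank ker ∂_1 − rank ∂_2 = (30 − 9) − 20 = 1, and ∂_2 has invariant factor 2 > 1, so H_1 ≅ Z ⊕ Z/2Z.
  H_2: rank ker ∂_2 − rank ∂_3 = (20 − 20) − 0 = 0, and there is no ∂_3, so H_2 ≅ 0.

(K is a triangulation of the Klein bottle.)

Hence the Betti numbers are b_0 = 1, b_1 = 1, b_2 = 0.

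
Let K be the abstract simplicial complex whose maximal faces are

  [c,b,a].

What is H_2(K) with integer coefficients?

H_2 ≅ 0.

Take the total order a < b < c on the vertex set. Then K (dimension 2) consists of the simplices:

  0-simplices (3): a, b, c
  1-simplices (3): ab, ac, bc
  2-simplices (1): abc

Hence C_0 ≅ Z^3, C_1 ≅ Z^3, C_2 ≅ Z^1.

Boundary ∂_1: C_1 → C_0 maps an edge to its endpoints' difference, ∂[p,q] = q − p. For instance
  ∂bc = c − b.
This gives a 3×3 integer matrix of rank 2; reducing to Smith normal form yields diagonal entries (1,1).

The boundary map ∂_2: C_2 → C_1 maps a triangle to the signed sum of its edges. For instance
  ∂abc = bc − ac + ab.
This gives a 3×1 integer matrix of rank 1; reducing to Smith normal form yields diagonal entries (1).

Computing H_k = (kernel of ∂_k) / (image of ∂_{k+1}):

  H_2: rank ker ∂_2 − rank ∂_3 = (1 − 1) − 0 = 0, and there is no ∂_3, so H_2 ≅ 0.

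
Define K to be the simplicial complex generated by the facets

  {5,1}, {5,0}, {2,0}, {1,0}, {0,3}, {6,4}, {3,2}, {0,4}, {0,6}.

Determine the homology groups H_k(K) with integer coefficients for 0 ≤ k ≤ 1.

H_0 ≅ Z,  H_1 ≅ Z^3.

Fix the vertex order 0 < 1 < 2 < 3 < 4 < 5 < 6 and write every simplex with vertices in increasing order. Then dim K = 1 and the simplices of K are:

  0-simplices (7): [0], [1], [2], [3], [4], [5], [6]
  1-simplices (9): [0,1], [0,2], [0,3], [0,4], [0,5], [0,6], [1,5], [2,3], [4,6]

Hence C_0 ≅ Z^7, C_1 ≅ Z^9.

Boundary ∂_1: C_1 → C_0 maps an edge to its endpoints' difference, ∂[p,q] = q − p.
This gives a 7×9 integer matrix of rank 6; reducing to Smith normal form yields diagonal entries (1,1,1,1,1,1).

Now H_k = ker ∂_k / im ∂_{k+1}, so:

  H_0: rank C_0 − rank ∂_1 = 7 − 6 = 1, and the invariant factors of ∂_1 are all 1, so H_0 ≅ Z.
  H_1: rank ker ∂_1 − rank ∂_2 = (9 − 6) − 0 = 3, and there is no ∂_2, so H_1 ≅ Z^3.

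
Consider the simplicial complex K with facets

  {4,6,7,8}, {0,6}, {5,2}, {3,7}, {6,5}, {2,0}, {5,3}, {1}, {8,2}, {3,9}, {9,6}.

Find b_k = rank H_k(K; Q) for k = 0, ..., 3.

b_0 = 2, b_1 = 4, b_2 = 0, b_3 = 0.

Fix the vertex order 0 < 1 < 2 < 3 < 4 < 5 < 6 < 7 < 8 < 9 and write every simplex with vertices in increasing order. Then dim K = 3 and the simplices of K are:

  0-simplices (10): [0], [1], [2], [3], [4], [5], [6], [7], [8], [9]
  1-simplices (15): [0,2], [0,6], [2,5], [2,8], [3,5], [3,7], [3,9], [4,6], [4,7], [4,8], [5,6], [6,7], [6,8], [6,9], [7,8]
  2-simplices (4): [4,6,7], [4,6,8], [4,7,8], [6,7,8]
  3-simplices (1): [4,6,7,8]

giving chain groups C_0 ≅ Z^10, C_1 ≅ Z^15, C_2 ≅ Z^4, C_3 ≅ Z^1.

The boundary map ∂_1: C_1 → C_0 sends each edge [p,q] (with p < q) to q − p. For instance
  ∂[6,7] = [7] − [6].
The resulting 10×15 matrix has rank 8, and its Smith normal form has invariant factors (1,1,1,1,1,1,1,1).

The boundary map ∂_2: C_2 → C_1 sends each 2-simplex [p,q,r] to [q,r] − [p,r] + [p,q]. For instance
  ∂[4,7,8] = [7,8] − [4,8] + [4,7],
  ∂[4,6,8] = [6,8] − [4,8] + [4,6].
The resulting 15×4 matrix has rank 3, and its Smith normal form has invariant factors (1,1,1).

∂_3: C_3 → C_2 sends each 3-simplex σ to the alternating sum Σ_i (−1)^i (σ with its i-th vertex removed). For instance
  ∂[4,6,7,8] = [6,7,8] − [4,7,8] + [4,6,8] − [4,6,7].
As a 4×1 matrix over Z this has rank 1, with invariant factors (1).

Now H_k = ker ∂_k / im ∂_{k+1}, so:

  H_0: rank C_0 − rank ∂_1 = 10 − 8 = 2, and the invariant factors of ∂_1 are all 1, so H_0 = Z^2.
  H_1: rank ker ∂_1 − rank ∂_2 = (15 − 8) − 3 = 4, and the invariant factors of ∂_2 are all 1, so H_1 = Z^4.
  H_2: rank ker ∂_2 − rank ∂_3 = (4 − 3) − 1 = 0, and the invariant factors of ∂_3 are all 1, so H_2 = 0.
  H_3: rank ker ∂_3 − rank ∂_4 = (1 − 1) − 0 = 0, and there is no ∂_4, so H_3 = 0.

Hence the Betti numbers are b_0 = 2, b_1 = 4, b_2 = 0, b_3 = 0.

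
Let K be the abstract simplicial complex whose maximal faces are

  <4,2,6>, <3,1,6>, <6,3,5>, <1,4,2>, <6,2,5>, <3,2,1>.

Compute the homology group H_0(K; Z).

We work with the vertex ordering 1 < 2 < 3 < 4 < 5 < 6. The simplices of K, each written with vertices in increasing order, are:

  0-simplices (6): [1], [2], [3], [4], [5], [6]
  1-simplices (12): [1,2], [1,3], [1,4], [1,6], [2,3], [2,4], [2,5], [2,6], [3,5], [3,6], [4,6], [5,6]
  2-simplices (6): [1,2,3], [1,2,4], [1,3,6], [2,4,6], [2,5,6], [3,5,6]

giving chain groups C_0 ≅ Z^6, C_1 ≅ Z^12, C_2 ≅ Z^6.

The boundary map ∂_1: C_1 → C_0 is given by ∂[p,q] = [q] − [p].
As a 6×12 matrix over Z this has rank 5, with invariant factors (1,1,1,1,1).

∂_2: C_2 → C_1 sends each 2-simplex [p,q,r] to [q,r] − [p,r] + [p,q]. For instance
  ∂[3,5,6] = [5,6] − [3,6] + [3,5],
  ∂[1,2,3] = [2,3] − [1,3] + [1,2].
As a 12×6 matrix over Z this has rank 6, with invariant factors (1,1,1,1,1,1).

Reading off H_k = ker ∂_k / im ∂_{k+1}:

  H_0: rank C_0 − rank ∂_1 = 6 − 5 = 1, and the invariant factors of ∂_1 are all 1, so H_0 = Z.

H_0 ≅ Z.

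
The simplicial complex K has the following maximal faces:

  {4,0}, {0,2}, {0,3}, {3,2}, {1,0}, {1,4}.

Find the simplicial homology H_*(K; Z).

Take the total order 0 < 1 < 2 < 3 < 4 on the vertex set. Then K (dimension 1) consists of the simplices:

  0-simplices (5): [0], [1], [2], [3], [4]
  1-simplices (6): [0,1], [0,2], [0,3], [0,4], [1,4], [2,3]

giving chain groups C_0 ≅ Z^5, C_1 ≅ Z^6.

Boundary ∂_1: C_1 → C_0 sends each edge [p,q] (with p < q) to q − p. For instance
  ∂[0,2] = [2] − [0].
As a 5×6 matrix over Z this has rank 4, with invariant factors (1,1,1,1).

From H_k ≅ ker(∂_k) / im(∂_{k+1}) we obtain:

  H_0: rank C_0 − rank ∂_1 = 5 − 4 = 1, and the invariant factors of ∂_1 are all 1, so H_0 ≅ Z.
  H_1: rank ker ∂_1 − rank ∂_2 = (6 − 4) − 0 = 2, and there is no ∂_2, so H_1 ≅ Z^2.

(K is a triangulation of a wedge of 2 circles.)

H_0 = Z,  H_1 = Z^2.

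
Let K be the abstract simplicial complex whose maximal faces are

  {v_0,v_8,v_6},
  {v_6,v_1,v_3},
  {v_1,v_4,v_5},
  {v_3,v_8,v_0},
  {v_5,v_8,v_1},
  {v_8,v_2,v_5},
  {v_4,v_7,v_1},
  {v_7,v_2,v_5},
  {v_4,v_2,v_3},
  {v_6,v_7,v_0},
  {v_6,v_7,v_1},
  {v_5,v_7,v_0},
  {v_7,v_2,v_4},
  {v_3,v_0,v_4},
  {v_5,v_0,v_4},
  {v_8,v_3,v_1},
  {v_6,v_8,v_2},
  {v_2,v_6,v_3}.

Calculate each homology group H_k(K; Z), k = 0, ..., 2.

Take the total order v_0 < v_1 < v_2 < v_3 < v_4 < v_5 < v_6 < v_7 < v_8 on the vertex set. Then K (dimension 2) consists of the simplices:

  0-simplices (9): [v_0], [v_1], [v_2], [v_3], [v_4], [v_5], [v_6], [v_7], [v_8]
  1-simplices (27): (27 of them)
  2-simplices (18): (18 of them)

so the chain groups are C_0 ≅ Z^9, C_1 ≅ Z^27, C_2 ≅ Z^18.

∂_1: C_1 → C_0 sends each edge [p,q] (with p < q) to q − p. For instance
  ∂[v_6,v_8] = [v_8] − [v_6].
The resulting 9×27 matrix has rank 8, and its Smith normal form has invariant factors (1,1,1,1,1,1,1,1).

The boundary map ∂_2: C_2 → C_1 maps a triangle to the signed sum of its edges. For instance
  ∂[v_1,v_6,v_7] = [v_6,v_7] − [v_1,v_7] + [v_1,v_6],
  ∂[v_0,v_3,v_4] = [v_3,v_4] − [v_0,v_4] + [v_0,v_3].
The 27×18 boundary matrix has rank 18 and Smith normal form diag(1,1,1,1,1,1,1,1,1,1,1,1,1,1,1,1,1,2).

From H_k ≅ ker(∂_k) / im(∂_{k+1}) we obtain:

  H_0: rank C_0 − rank ∂_1 = 9 − 8 = 1, and the invariant factors of ∂_1 are all 1, so H_0 ≅ Z.
  H_1: rank ker ∂_1 − rank ∂_2 = (27 − 8) − 18 = 1, and ∂_2 has invariant factor 2 > 1, so H_1 ≅ Z ⊕ Z/2.
  H_2: rank ker ∂_2 − rank ∂_3 = (18 − 18) − 0 = 0, and there is no ∂_3, so H_2 ≅ 0.

As a check, the Euler characteristic is 9 − 27 + 18 = 0, which agrees with 1 − 1 + 0 = 0.

H_0 ≅ Z,  H_1 ≅ Z ⊕ Z/2,  H_2 = 0.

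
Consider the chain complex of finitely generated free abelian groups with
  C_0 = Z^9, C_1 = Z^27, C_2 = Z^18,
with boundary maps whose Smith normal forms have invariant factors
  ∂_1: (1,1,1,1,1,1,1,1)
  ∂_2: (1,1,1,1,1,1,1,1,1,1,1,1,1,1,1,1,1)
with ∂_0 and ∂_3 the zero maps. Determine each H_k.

H_0: b_0 = 9 − 0 − 8 = 1; torsion from ∂_1 factors > 1: none. So H_0 ≅ Z.
H_1: b_1 = 27 − 8 − 17 = 2; torsion from ∂_2 factors > 1: none. So H_1 ≅ Z^2.
H_2: b_2 = 18 − 17 − 0 = 1; torsion from ∂_3 factors > 1: none. So H_2 ≅ Z.

H_0 ≅ Z,  H_1 ≅ Z^2,  H_2 ≅ Z.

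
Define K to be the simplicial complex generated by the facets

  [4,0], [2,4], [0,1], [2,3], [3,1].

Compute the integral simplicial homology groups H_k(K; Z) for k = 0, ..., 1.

K has 5 vertices, 5 edges.
rank ∂_0 = 0, rank ∂_1 = 4 ⇒ b_0 = 5 − 0 − 4 = 1; all invariant factors of ∂_1 are 1 so no torsion. So H_0 = Z.
rank ∂_1 = 4, rank ∂_2 = 0 ⇒ b_1 = 5 − 4 − 0 = 1. So H_1 = Z.

H_0 ≅ Z,  H_1 ≅ Z.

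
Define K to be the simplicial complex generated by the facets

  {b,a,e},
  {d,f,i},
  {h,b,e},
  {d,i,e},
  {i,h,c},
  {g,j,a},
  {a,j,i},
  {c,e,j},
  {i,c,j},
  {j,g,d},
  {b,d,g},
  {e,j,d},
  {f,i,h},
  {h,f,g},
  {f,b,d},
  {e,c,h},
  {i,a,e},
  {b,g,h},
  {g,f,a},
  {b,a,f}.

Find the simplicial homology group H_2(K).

Order the vertices as a < b < c < d < e < f < g < h < i < j. Listing each simplex with vertices in this order, K has dimension 2 with simplices:

  0-simplices (10): a, b, c, d, e, f, g, h, i, j
  1-simplices (30): ab, ae, af, ag, ai, aj, bd, be, bf, bg, bh, ce, ch, ci, cj, de, df, dg, di, dj, eh, ei, ej, fg, fh, fi, gh, gj, hi, ij
  2-simplices (20): abe, abf, aei, afg, agj, aij, bdf, bdg, beh, bgh, ceh, cej, chi, cij, dei, dej, dfi, dgj, fgh, fhi

so the chain groups are C_0 ≅ Z^10, C_1 ≅ Z^30, C_2 ≅ Z^20.

Boundary ∂_1: C_1 → C_0 is given by ∂[p,q] = [q] − [p].
The resulting 10×30 matrix has rank 9, and its Smith normal form has invariant factors (1,1,1,1,1,1,1,1,1).

Boundary ∂_2: C_2 → C_1 maps a triangle to the signed sum of its edges. For instance
  ∂bdf = df − bf + bd,
  ∂dgj = gj − dj + dg.
As a 30×20 matrix over Z this has rank 20, with invariant factors (1,1,1,1,1,1,1,1,1,1,1,1,1,1,1,1,1,1,1,2).

Now H_k = ker ∂_k / im ∂_{k+1}, so:

  H_2: rank ker ∂_2 − rank ∂_3 = (20 − 20) − 0 = 0, and there is no ∂_3, so H_2 = 0.

H_2 = 0.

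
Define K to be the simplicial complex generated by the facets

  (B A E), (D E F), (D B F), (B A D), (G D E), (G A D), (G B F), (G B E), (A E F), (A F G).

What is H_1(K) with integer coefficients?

Fix the vertex order A < B < D < E < F < G and write every simplex with vertices in increasing order. Then dim K = 2 and the simplices of K are:

  0-simplices (6): A, B, D, E, F, G
  1-simplices (15): AB, AD, AE, AF, AG, BD, BE, BF, BG, DE, DF, DG, EF, EG, FG
  2-simplices (10): ABD, ABE, ADG, AEF, AFG, BDF, BEG, BFG, DEF, DEG

giving chain groups C_0 ≅ Z^6, C_1 ≅ Z^15, C_2 ≅ Z^10.

Boundary ∂_1: C_1 → C_0 maps an edge to its endpoints' difference, ∂[p,q] = q − p.
The resulting 6×15 matrix has rank 5, and its Smith normal form has invariant factors (1,1,1,1,1).

The boundary map ∂_2: C_2 → C_1 maps a triangle to the signed sum of its edges. For instance
  ∂DEF = EF − DF + DE,
  ∂AEF = EF − AF + AE.
As a 15×10 matrix over Z this has rank 10, with invariant factors (1,1,1,1,1,1,1,1,1,2).

Reading off H_k = ker ∂_k / im ∂_{k+1}:

  H_1: rank ker ∂_1 − rank ∂_2 = (15 − 5) − 10 = 0, and ∂_2 has invariant factor 2 > 1, so H_1 ≅ Z/2Z.

(K is a triangulation of the real projective plane RP^2.)

H_1 ≅ Z/2Z.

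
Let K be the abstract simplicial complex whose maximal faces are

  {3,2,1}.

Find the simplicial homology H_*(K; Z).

H_0 ≅ Z,  H_1 = 0,  H_2 = 0.

We work with the vertex ordering 1 < 2 < 3. The simplices of K, each written with vertices in increasing order, are:

  0-simplices (3): [1], [2], [3]
  1-simplices (3): [1,2], [1,3], [2,3]
  2-simplices (1): [1,2,3]

giving chain groups C_0 ≅ Z^3, C_1 ≅ Z^3, C_2 ≅ Z^1.

∂_1: C_1 → C_0 maps an edge to its endpoints' difference, ∂[p,q] = q − p. For instance
  ∂[1,3] = [3] − [1].
The 3×3 boundary matrix has rank 2 and Smith normal form diag(1,1).

∂_2: C_2 → C_1 sends each 2-simplex [p,q,r] to [q,r] − [p,r] + [p,q]. For instance
  ∂[1,2,3] = [2,3] − [1,3] + [1,2].
This gives a 3×1 integer matrix of rank 1; reducing to Smith normal form yields diagonal entries (1).

Computing H_k = (kernel of ∂_k) / (image of ∂_{k+1}):

  H_0: rank C_0 − rank ∂_1 = 3 − 2 = 1, and the invariant factors of ∂_1 are all 1, so H_0 ≅ Z.
  H_1: rank ker ∂_1 − rank ∂_2 = (3 − 2) − 1 = 0, and the invariant factors of ∂_2 are all 1, so H_1 ≅ 0.
  H_2: rank ker ∂_2 − rank ∂_3 = (1 − 1) − 0 = 0, and there is no ∂_3, so H_2 ≅ 0.

As a check, the Euler characteristic is 3 − 3 + 1 = 1, which agrees with 1 − 0 + 0 = 1.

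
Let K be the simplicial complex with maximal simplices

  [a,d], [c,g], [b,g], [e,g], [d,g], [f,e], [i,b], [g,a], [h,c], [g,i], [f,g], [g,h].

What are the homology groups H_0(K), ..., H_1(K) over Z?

H_0 = Z,  H_1 = Z^4.

Take the total order a < b < c < d < e < f < g < h < i on the vertex set. Then K (dimension 1) consists of the simplices:

  0-simplices (9): a, b, c, d, e, f, g, h, i
  1-simplices (12): ad, ag, bg, bi, cg, ch, dg, ef, eg, fg, gh, gi

so the chain groups are C_0 ≅ Z^9, C_1 ≅ Z^12.

Boundary ∂_1: C_1 → C_0 maps an edge to its endpoints' difference, ∂[p,q] = q − p. For instance
  ∂fg = g − f.
The 9×12 boundary matrix has rank 8 and Smith normal form diag(1,1,1,1,1,1,1,1).

Computing H_k = (kernel of ∂_k) / (image of ∂_{k+1}):

  H_0: rank C_0 − rank ∂_1 = 9 − 8 = 1, and the invariant factors of ∂_1 are all 1, so H_0 = Z.
  H_1: rank ker ∂_1 − rank ∂_2 = (12 − 8) − 0 = 4, and there is no ∂_2, so H_1 = Z^4.

As a check, the Euler characteristic is 9 − 12 = -3, which agrees with 1 − 4 = -3.
(K is a triangulation of a wedge of 4 circles.)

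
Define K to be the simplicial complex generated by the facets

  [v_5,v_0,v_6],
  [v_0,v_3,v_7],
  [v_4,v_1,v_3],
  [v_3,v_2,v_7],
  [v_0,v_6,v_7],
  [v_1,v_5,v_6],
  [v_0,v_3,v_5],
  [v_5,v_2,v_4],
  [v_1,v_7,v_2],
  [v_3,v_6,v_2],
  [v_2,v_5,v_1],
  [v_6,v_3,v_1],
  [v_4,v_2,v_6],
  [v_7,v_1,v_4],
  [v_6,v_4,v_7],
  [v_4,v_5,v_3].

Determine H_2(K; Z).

We work with the vertex ordering v_0 < v_1 < v_2 < v_3 < v_4 < v_5 < v_6 < v_7. The simplices of K, each written with vertices in increasing order, are:

  0-simplices (8): [v_0], [v_1], [v_2], [v_3], [v_4], [v_5], [v_6], [v_7]
  1-simplices (24): (24 of them)
  2-simplices (16): (16 of them)

Hence C_0 ≅ Z^8, C_1 ≅ Z^24, C_2 ≅ Z^16.

Boundary ∂_1: C_1 → C_0 is given by ∂[p,q] = [q] − [p].
The resulting 8×24 matrix has rank 7, and its Smith normal form has invariant factors (1,1,1,1,1,1,1).

Boundary ∂_2: C_2 → C_1 maps a triangle to the signed sum of its edges. For instance
  ∂[v_0,v_3,v_7] = [v_3,v_7] − [v_0,v_7] + [v_0,v_3],
  ∂[v_1,v_2,v_7] = [v_2,v_7] − [v_1,v_7] + [v_1,v_2].
The resulting 24×16 matrix has rank 15, and its Smith normal form has invariant factors (1,1,1,1,1,1,1,1,1,1,1,1,1,1,1).

Reading off H_k = ker ∂_k / im ∂_{k+1}:

  H_2: rank ker ∂_2 − rank ∂_3 = (16 − 15) − 0 = 1, and there is no ∂_3, so H_2 ≅ Z.

H_2 = Z.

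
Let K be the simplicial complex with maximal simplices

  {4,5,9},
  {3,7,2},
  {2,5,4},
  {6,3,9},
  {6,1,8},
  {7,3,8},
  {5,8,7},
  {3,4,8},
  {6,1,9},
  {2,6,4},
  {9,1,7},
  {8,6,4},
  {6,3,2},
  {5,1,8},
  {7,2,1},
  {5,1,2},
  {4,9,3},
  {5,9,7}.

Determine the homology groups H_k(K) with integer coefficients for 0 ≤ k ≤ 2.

Fix the vertex order 1 < 2 < 3 < 4 < 5 < 6 < 7 < 8 < 9 and write every simplex with vertices in increasing order. Then dim K = 2 and the simplices of K are:

  0-simplices (9): [1], [2], [3], [4], [5], [6], [7], [8], [9]
  1-simplices (27): (27 of them)
  2-simplices (18): [1,2,5], [1,2,7], [1,5,8], [1,6,8], [1,6,9], [1,7,9], [2,3,6], [2,3,7], [2,4,5], [2,4,6], [3,4,8], [3,4,9], [3,6,9], [3,7,8], [4,5,9], [4,6,8], [5,7,8], [5,7,9]

Hence C_0 ≅ Z^9, C_1 ≅ Z^27, C_2 ≅ Z^18.

Boundary ∂_1: C_1 → C_0 maps an edge to its endpoints' difference, ∂[p,q] = q − p.
As a 9×27 matrix over Z this has rank 8, with invariant factors (1,1,1,1,1,1,1,1).

Boundary ∂_2: C_2 → C_1 acts by ∂[p,q,r] = [q,r] − [p,r] + [p,q]. For instance
  ∂[1,2,7] = [2,7] − [1,7] + [1,2],
  ∂[3,6,9] = [6,9] − [3,9] + [3,6].
This gives a 27×18 integer matrix of rank 18; reducing to Smith normal form yields diagonal entries (1,1,1,1,1,1,1,1,1,1,1,1,1,1,1,1,1,2).

From H_k ≅ ker(∂_k) / im(∂_{k+1}) we obtain:

  H_0: rank C_0 − rank ∂_1 = 9 − 8 = 1, and the invariant factors of ∂_1 are all 1, so H_0 = Z.
  H_1: rank ker ∂_1 − rank ∂_2 = (27 − 8) − 18 = 1, and ∂_2 has invariant factor 2 > 1, so H_1 = Z × Z/2.
  H_2: rank ker ∂_2 − rank ∂_3 = (18 − 18) − 0 = 0, and there is no ∂_3, so H_2 = 0.

(K is a triangulation of the Klein bottle.)

H_0 = Z,  H_1 = Z × Z/2,  H_2 = 0.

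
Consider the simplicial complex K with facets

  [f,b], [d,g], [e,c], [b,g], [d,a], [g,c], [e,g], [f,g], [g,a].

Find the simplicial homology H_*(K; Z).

K has 7 vertices, 9 edges.
rank ∂_0 = 0, rank ∂_1 = 6 ⇒ b_0 = 7 − 0 − 6 = 1; all invariant factors of ∂_1 are 1 so no torsion. So H_0 ≅ Z.
rank ∂_1 = 6, rank ∂_2 = 0 ⇒ b_1 = 9 − 6 − 0 = 3. So H_1 ≅ Z^3.

H_0 ≅ Z,  H_1 ≅ Z^3.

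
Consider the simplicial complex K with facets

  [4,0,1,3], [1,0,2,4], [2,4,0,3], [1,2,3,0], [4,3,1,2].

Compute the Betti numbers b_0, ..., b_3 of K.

K has 5 vertices, 10 edges, 10 triangles, 5 3-simplices.
rank ∂_0 = 0, rank ∂_1 = 4 ⇒ b_0 = 5 − 0 − 4 = 1; all invariant factors of ∂_1 are 1 so no torsion. So H_0 = Z.
rank ∂_1 = 4, rank ∂_2 = 6 ⇒ b_1 = 10 − 4 − 6 = 0; all invariant factors of ∂_2 are 1 so no torsion. So H_1 = 0.
rank ∂_2 = 6, rank ∂_3 = 4 ⇒ b_2 = 10 − 6 − 4 = 0; all invariant factors of ∂_3 are 1 so no torsion. So H_2 = 0.
rank ∂_3 = 4, rank ∂_4 = 0 ⇒ b_3 = 5 − 4 − 0 = 1. So H_3 = Z.

b_0 = 1, b_1 = 0, b_2 = 0, b_3 = 1.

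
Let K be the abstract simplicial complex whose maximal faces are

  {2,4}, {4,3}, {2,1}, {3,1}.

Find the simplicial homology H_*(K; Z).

We work with the vertex ordering 1 < 2 < 3 < 4. The simplices of K, each written with vertices in increasing order, are:

  0-simplices (4): [1], [2], [3], [4]
  1-simplices (4): [1,2], [1,3], [2,4], [3,4]

Hence C_0 ≅ Z^4, C_1 ≅ Z^4.

The boundary map ∂_1: C_1 → C_0 is given by ∂[p,q] = [q] − [p]. For instance
  ∂[1,2] = [2] − [1].
The resulting 4×4 matrix has rank 3, and its Smith normal form has invariant factors (1,1,1).

From H_k ≅ ker(∂_k) / im(∂_{k+1}) we obtain:

  H_0: rank C_0 − rank ∂_1 = 4 − 3 = 1, and the invariant factors of ∂_1 are all 1, so H_0 ≅ Z.
  H_1: rank ker ∂_1 − rank ∂_2 = (4 − 3) − 0 = 1, and there is no ∂_2, so H_1 ≅ Z.

(K is a triangulation of the circle S^1.)

H_0 = Z,  H_1 = Z.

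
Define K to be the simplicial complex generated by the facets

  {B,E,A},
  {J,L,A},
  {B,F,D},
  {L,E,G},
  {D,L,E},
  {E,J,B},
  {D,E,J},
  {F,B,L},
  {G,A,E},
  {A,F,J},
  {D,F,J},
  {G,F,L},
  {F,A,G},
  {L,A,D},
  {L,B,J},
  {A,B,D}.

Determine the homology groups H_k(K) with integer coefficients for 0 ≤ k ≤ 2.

H_0 ≅ Z,  H_1 ≅ Z^2,  H_2 ≅ Z.

K has 8 vertices, 24 edges, 16 triangles.
rank ∂_0 = 0, rank ∂_1 = 7 ⇒ b_0 = 8 − 0 − 7 = 1; all invariant factors of ∂_1 are 1 so no torsion. So H_0 ≅ Z.
rank ∂_1 = 7, rank ∂_2 = 15 ⇒ b_1 = 24 − 7 − 15 = 2; all invariant factors of ∂_2 are 1 so no torsion. So H_1 ≅ Z^2.
rank ∂_2 = 15, rank ∂_3 = 0 ⇒ b_2 = 16 − 15 − 0 = 1. So H_2 ≅ Z.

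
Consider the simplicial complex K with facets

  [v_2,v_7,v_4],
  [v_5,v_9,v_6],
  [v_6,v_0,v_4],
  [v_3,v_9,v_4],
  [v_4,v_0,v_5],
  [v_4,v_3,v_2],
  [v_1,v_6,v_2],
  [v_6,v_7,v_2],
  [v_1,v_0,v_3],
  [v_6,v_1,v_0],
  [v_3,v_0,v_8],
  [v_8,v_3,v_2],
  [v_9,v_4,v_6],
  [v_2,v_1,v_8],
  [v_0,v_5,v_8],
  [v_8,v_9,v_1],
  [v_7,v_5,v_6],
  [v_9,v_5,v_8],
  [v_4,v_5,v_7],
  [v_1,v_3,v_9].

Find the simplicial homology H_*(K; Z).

Fix the vertex order v_0 < v_1 < v_2 < v_3 < v_4 < v_5 < v_6 < v_7 < v_8 < v_9 and write every simplex with vertices in increasing order. Then dim K = 2 and the simplices of K are:

  0-simplices (10): [v_0], [v_1], [v_2], [v_3], [v_4], [v_5], [v_6], [v_7], [v_8], [v_9]
  1-simplices (30): (30 of them)
  2-simplices (20): (20 of them)

Hence C_0 ≅ Z^10, C_1 ≅ Z^30, C_2 ≅ Z^20.

∂_1: C_1 → C_0 is given by ∂[p,q] = [q] − [p].
The 10×30 boundary matrix has rank 9 and Smith normal form diag(1,1,1,1,1,1,1,1,1).

Boundary ∂_2: C_2 → C_1 acts by ∂[p,q,r] = [q,r] − [p,r] + [p,q]. For instance
  ∂[v_2,v_4,v_7] = [v_4,v_7] − [v_2,v_7] + [v_2,v_4],
  ∂[v_0,v_1,v_6] = [v_1,v_6] − [v_0,v_6] + [v_0,v_1].
As a 30×20 matrix over Z this has rank 20, with invariant factors (1,1,1,1,1,1,1,1,1,1,1,1,1,1,1,1,1,1,1,2).

Computing H_k = (kernel of ∂_k) / (image of ∂_{k+1}):

  H_0: rank C_0 − rank ∂_1 = 10 − 9 = 1, and the invariant factors of ∂_1 are all 1, so H_0 = Z.
  H_1: rank ker ∂_1 − rank ∂_2 = (30 − 9) − 20 = 1, and ∂_2 has invariant factor 2 > 1, so H_1 = Z ⊕ Z/2.
  H_2: rank ker ∂_2 − rank ∂_3 = (20 − 20) − 0 = 0, and there is no ∂_3, so H_2 = 0.

H_0 = Z,  H_1 = Z ⊕ Z/2,  H_2 = 0.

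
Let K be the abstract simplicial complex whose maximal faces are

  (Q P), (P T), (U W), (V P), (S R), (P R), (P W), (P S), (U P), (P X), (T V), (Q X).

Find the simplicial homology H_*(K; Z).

H_0 = Z,  H_1 = Z^4.

Take the total order P < Q < R < S < T < U < V < W < X on the vertex set. Then K (dimension 1) consists of the simplices:

  0-simplices (9): P, Q, R, S, T, U, V, W, X
  1-simplices (12): PQ, PR, PS, PT, PU, PV, PW, PX, QX, RS, TV, UW

so the chain groups are C_0 ≅ Z^9, C_1 ≅ Z^12.

Boundary ∂_1: C_1 → C_0 sends each edge [p,q] (with p < q) to q − p. For instance
  ∂PS = S − P.
The resulting 9×12 matrix has rank 8, and its Smith normal form has invariant factors (1,1,1,1,1,1,1,1).

From H_k ≅ ker(∂_k) / im(∂_{k+1}) we obtain:

  H_0: rank C_0 − rank ∂_1 = 9 − 8 = 1, and the invariant factors of ∂_1 are all 1, so H_0 = Z.
  H_1: rank ker ∂_1 − rank ∂_2 = (12 − 8) − 0 = 4, and there is no ∂_2, so H_1 = Z^4.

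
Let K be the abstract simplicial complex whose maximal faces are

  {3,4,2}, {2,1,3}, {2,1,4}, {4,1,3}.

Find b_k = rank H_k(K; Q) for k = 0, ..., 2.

b_0 = 1, b_1 = 0, b_2 = 1.

We work with the vertex ordering 1 < 2 < 3 < 4. The simplices of K, each written with vertices in increasing order, are:

  0-simplices (4): [1], [2], [3], [4]
  1-simplices (6): [1,2], [1,3], [1,4], [2,3], [2,4], [3,4]
  2-simplices (4): [1,2,3], [1,2,4], [1,3,4], [2,3,4]

giving chain groups C_0 ≅ Z^4, C_1 ≅ Z^6, C_2 ≅ Z^4.

∂_1: C_1 → C_0 maps an edge to its endpoints' difference, ∂[p,q] = q − p. For instance
  ∂[2,3] = [3] − [2].
As a 4×6 matrix over Z this has rank 3, with invariant factors (1,1,1).

∂_2: C_2 → C_1 acts by ∂[p,q,r] = [q,r] − [p,r] + [p,q]. For instance
  ∂[1,3,4] = [3,4] − [1,4] + [1,3],
  ∂[1,2,3] = [2,3] − [1,3] + [1,2].
The 6×4 boundary matrix has rank 3 and Smith normal form diag(1,1,1).

Computing H_k = (kernel of ∂_k) / (image of ∂_{k+1}):

  H_0: rank C_0 − rank ∂_1 = 4 − 3 = 1, and the invariant factors of ∂_1 are all 1, so H_0 = Z.
  H_1: rank ker ∂_1 − rank ∂_2 = (6 − 3) − 3 = 0, and the invariant factors of ∂_2 are all 1, so H_1 = 0.
  H_2: rank ker ∂_2 − rank ∂_3 = (4 − 3) − 0 = 1, and there is no ∂_3, so H_2 = Z.

(K is a triangulation of the 2-sphere S^2.)

Hence the Betti numbers are b_0 = 1, b_1 = 0, b_2 = 1.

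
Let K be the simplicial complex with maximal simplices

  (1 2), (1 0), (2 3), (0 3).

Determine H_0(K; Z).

H_0 ≅ Z.

We work with the vertex ordering 0 < 1 < 2 < 3. The simplices of K, each written with vertices in increasing order, are:

  0-simplices (4): [0], [1], [2], [3]
  1-simplices (4): [0,1], [0,3], [1,2], [2,3]

giving chain groups C_0 ≅ Z^4, C_1 ≅ Z^4.

∂_1: C_1 → C_0 is given by ∂[p,q] = [q] − [p]. For instance
  ∂[2,3] = [3] − [2].
The 4×4 boundary matrix has rank 3 and Smith normal form diag(1,1,1).

From H_k ≅ ker(∂_k) / im(∂_{k+1}) we obtain:

  H_0: rank C_0 − rank ∂_1 = 4 − 3 = 1, and the invariant factors of ∂_1 are all 1, so H_0 = Z.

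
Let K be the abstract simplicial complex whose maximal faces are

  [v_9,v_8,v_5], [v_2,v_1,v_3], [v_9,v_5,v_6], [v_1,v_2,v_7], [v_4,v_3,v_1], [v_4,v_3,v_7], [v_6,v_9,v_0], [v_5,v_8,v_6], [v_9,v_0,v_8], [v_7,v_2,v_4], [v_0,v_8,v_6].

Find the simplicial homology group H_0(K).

Take the total order v_0 < v_1 < v_2 < v_3 < v_4 < v_5 < v_6 < v_7 < v_8 < v_9 on the vertex set. Then K (dimension 2) consists of the simplices:

  0-simplices (10): [v_0], [v_1], [v_2], [v_3], [v_4], [v_5], [v_6], [v_7], [v_8], [v_9]
  1-simplices (19): (19 of them)
  2-simplices (11): (11 of them)

giving chain groups C_0 ≅ Z^10, C_1 ≅ Z^19, C_2 ≅ Z^11.

∂_1: C_1 → C_0 sends each edge [p,q] (with p < q) to q − p. For instance
  ∂[v_5,v_6] = [v_6] − [v_5].
The 10×19 boundary matrix has rank 8 and Smith normal form diag(1,1,1,1,1,1,1,1).

Boundary ∂_2: C_2 → C_1 sends each 2-simplex [p,q,r] to [q,r] − [p,r] + [p,q]. For instance
  ∂[v_1,v_2,v_3] = [v_2,v_3] − [v_1,v_3] + [v_1,v_2],
  ∂[v_1,v_2,v_7] = [v_2,v_7] − [v_1,v_7] + [v_1,v_2].
The resulting 19×11 matrix has rank 10, and its Smith normal form has invariant factors (1,1,1,1,1,1,1,1,1,1).

From H_k ≅ ker(∂_k) / im(∂_{k+1}) we obtain:

  H_0: rank C_0 − rank ∂_1 = 10 − 8 = 2, and the invariant factors of ∂_1 are all 1, so H_0 ≅ Z^2.

H_0 ≅ Z^2.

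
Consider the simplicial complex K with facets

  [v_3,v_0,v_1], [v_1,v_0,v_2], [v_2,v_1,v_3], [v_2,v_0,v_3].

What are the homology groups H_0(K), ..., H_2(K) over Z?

Fix the vertex order v_0 < v_1 < v_2 < v_3 and write every simplex with vertices in increasing order. Then dim K = 2 and the simplices of K are:

  0-simplices (4): [v_0], [v_1], [v_2], [v_3]
  1-simplices (6): [v_0,v_1], [v_0,v_2], [v_0,v_3], [v_1,v_2], [v_1,v_3], [v_2,v_3]
  2-simplices (4): [v_0,v_1,v_2], [v_0,v_1,v_3], [v_0,v_2,v_3], [v_1,v_2,v_3]

so the chain groups are C_0 ≅ Z^4, C_1 ≅ Z^6, C_2 ≅ Z^4.

The boundary map ∂_1: C_1 → C_0 sends each edge [p,q] (with p < q) to q − p. For instance
  ∂[v_1,v_2] = [v_2] − [v_1].
The resulting 4×6 matrix has rank 3, and its Smith normal form has invariant factors (1,1,1).

Boundary ∂_2: C_2 → C_1 maps a triangle to the signed sum of its edges. For instance
  ∂[v_0,v_1,v_3] = [v_1,v_3] − [v_0,v_3] + [v_0,v_1],
  ∂[v_1,v_2,v_3] = [v_2,v_3] − [v_1,v_3] + [v_1,v_2].
As a 6×4 matrix over Z this has rank 3, with invariant factors (1,1,1).

From H_k ≅ ker(∂_k) / im(∂_{k+1}) we obtain:

  H_0: rank C_0 − rank ∂_1 = 4 − 3 = 1, and the invariant factors of ∂_1 are all 1, so H_0 ≅ Z.
  H_1: rank ker ∂_1 − rank ∂_2 = (6 − 3) − 3 = 0, and the invariant factors of ∂_2 are all 1, so H_1 ≅ 0.
  H_2: rank ker ∂_2 − rank ∂_3 = (4 − 3) − 0 = 1, and there is no ∂_3, so H_2 ≅ Z.

H_0 = Z,  H_1 = 0,  H_2 = Z.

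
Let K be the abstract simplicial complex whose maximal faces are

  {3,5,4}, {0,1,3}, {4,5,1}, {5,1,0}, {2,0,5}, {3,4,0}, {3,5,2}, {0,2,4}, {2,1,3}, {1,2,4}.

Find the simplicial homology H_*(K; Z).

H_0 = Z,  H_1 = Z/2Z,  H_2 = 0.

We work with the vertex ordering 0 < 1 < 2 < 3 < 4 < 5. The simplices of K, each written with vertices in increasing order, are:

  0-simplices (6): [0], [1], [2], [3], [4], [5]
  1-simplices (15): [0,1], [0,2], [0,3], [0,4], [0,5], [1,2], [1,3], [1,4], [1,5], [2,3], [2,4], [2,5], [3,4], [3,5], [4,5]
  2-simplices (10): [0,1,3], [0,1,5], [0,2,4], [0,2,5], [0,3,4], [1,2,3], [1,2,4], [1,4,5], [2,3,5], [3,4,5]

so the chain groups are C_0 ≅ Z^6, C_1 ≅ Z^15, C_2 ≅ Z^10.

∂_1: C_1 → C_0 sends each edge [p,q] (with p < q) to q − p.
The 6×15 boundary matrix has rank 5 and Smith normal form diag(1,1,1,1,1).

∂_2: C_2 → C_1 maps a triangle to the signed sum of its edges. For instance
  ∂[1,2,4] = [2,4] − [1,4] + [1,2],
  ∂[2,3,5] = [3,5] − [2,5] + [2,3].
The resulting 15×10 matrix has rank 10, and its Smith normal form has invariant factors (1,1,1,1,1,1,1,1,1,2).

Computing H_k = (kernel of ∂_k) / (image of ∂_{k+1}):

  H_0: rank C_0 − rank ∂_1 = 6 − 5 = 1, and the invariant factors of ∂_1 are all 1, so H_0 = Z.
  H_1: rank ker ∂_1 − rank ∂_2 = (15 − 5) − 10 = 0, and ∂_2 has invariant factor 2 > 1, so H_1 = Z/2Z.
  H_2: rank ker ∂_2 − rank ∂_3 = (10 − 10) − 0 = 0, and there is no ∂_3, so H_2 = 0.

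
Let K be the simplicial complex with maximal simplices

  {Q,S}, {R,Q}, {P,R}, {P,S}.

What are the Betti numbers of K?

b_0 = 1, b_1 = 1.

We work with the vertex ordering P < Q < R < S. The simplices of K, each written with vertices in increasing order, are:

  0-simplices (4): P, Q, R, S
  1-simplices (4): PR, PS, QR, QS

Hence C_0 ≅ Z^4, C_1 ≅ Z^4.

The boundary map ∂_1: C_1 → C_0 sends each edge [p,q] (with p < q) to q − p. For instance
  ∂QR = R − Q.
The resulting 4×4 matrix has rank 3, and its Smith normal form has invariant factors (1,1,1).

Reading off H_k = ker ∂_k / im ∂_{k+1}:

  H_0: rank C_0 − rank ∂_1 = 4 − 3 = 1, and the invariant factors of ∂_1 are all 1, so H_0 ≅ Z.
  H_1: rank ker ∂_1 − rank ∂_2 = (4 − 3) − 0 = 1, and there is no ∂_2, so H_1 ≅ Z.

(K is a triangulation of the circle S^1.)

Hence the Betti numbers are b_0 = 1, b_1 = 1.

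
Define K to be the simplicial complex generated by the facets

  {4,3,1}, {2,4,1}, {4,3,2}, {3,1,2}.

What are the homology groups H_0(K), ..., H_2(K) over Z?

H_0 ≅ Z,  H_1 = 0,  H_2 ≅ Z.

Take the total order 1 < 2 < 3 < 4 on the vertex set. Then K (dimension 2) consists of the simplices:

  0-simplices (4): [1], [2], [3], [4]
  1-simplices (6): [1,2], [1,3], [1,4], [2,3], [2,4], [3,4]
  2-simplices (4): [1,2,3], [1,2,4], [1,3,4], [2,3,4]

so the chain groups are C_0 ≅ Z^4, C_1 ≅ Z^6, C_2 ≅ Z^4.

The boundary map ∂_1: C_1 → C_0 maps an edge to its endpoints' difference, ∂[p,q] = q − p. For instance
  ∂[1,2] = [2] − [1].
The resulting 4×6 matrix has rank 3, and its Smith normal form has invariant factors (1,1,1).

The boundary map ∂_2: C_2 → C_1 sends each 2-simplex [p,q,r] to [q,r] − [p,r] + [p,q]. For instance
  ∂[2,3,4] = [3,4] − [2,4] + [2,3],
  ∂[1,3,4] = [3,4] − [1,4] + [1,3].
This gives a 6×4 integer matrix of rank 3; reducing to Smith normal form yields diagonal entries (1,1,1).

Now H_k = ker ∂_k / im ∂_{k+1}, so:

  H_0: rank C_0 − rank ∂_1 = 4 − 3 = 1, and the invariant factors of ∂_1 are all 1, so H_0 ≅ Z.
  H_1: rank ker ∂_1 − rank ∂_2 = (6 − 3) − 3 = 0, and the invariant factors of ∂_2 are all 1, so H_1 ≅ 0.
  H_2: rank ker ∂_2 − rank ∂_3 = (4 − 3) − 0 = 1, and there is no ∂_3, so H_2 ≅ Z.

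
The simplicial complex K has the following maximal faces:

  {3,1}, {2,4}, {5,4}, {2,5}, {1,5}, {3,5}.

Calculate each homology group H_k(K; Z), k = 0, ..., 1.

H_0 = Z,  H_1 = Z^2.

Order the vertices as 1 < 2 < 3 < 4 < 5. Listing each simplex with vertices in this order, K has dimension 1 with simplices:

  0-simplices (5): [1], [2], [3], [4], [5]
  1-simplices (6): [1,3], [1,5], [2,4], [2,5], [3,5], [4,5]

Hence C_0 ≅ Z^5, C_1 ≅ Z^6.

Boundary ∂_1: C_1 → C_0 sends each edge [p,q] (with p < q) to q − p.
The resulting 5×6 matrix has rank 4, and its Smith normal form has invariant factors (1,1,1,1).

Reading off H_k = ker ∂_k / im ∂_{k+1}:

  H_0: rank C_0 − rank ∂_1 = 5 − 4 = 1, and the invariant factors of ∂_1 are all 1, so H_0 = Z.
  H_1: rank ker ∂_1 − rank ∂_2 = (6 − 4) − 0 = 2, and there is no ∂_2, so H_1 = Z^2.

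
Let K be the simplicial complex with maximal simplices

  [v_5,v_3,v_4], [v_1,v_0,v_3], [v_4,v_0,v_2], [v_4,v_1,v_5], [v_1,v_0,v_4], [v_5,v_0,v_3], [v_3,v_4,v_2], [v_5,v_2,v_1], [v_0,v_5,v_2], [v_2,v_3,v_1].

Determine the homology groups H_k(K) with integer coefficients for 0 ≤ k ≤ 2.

Order the vertices as v_0 < v_1 < v_2 < v_3 < v_4 < v_5. Listing each simplex with vertices in this order, K has dimension 2 with simplices:

  0-simplices (6): [v_0], [v_1], [v_2], [v_3], [v_4], [v_5]
  1-simplices (15): (15 of them)
  2-simplices (10): [v_0,v_1,v_3], [v_0,v_1,v_4], [v_0,v_2,v_4], [v_0,v_2,v_5], [v_0,v_3,v_5], [v_1,v_2,v_3], [v_1,v_2,v_5], [v_1,v_4,v_5], [v_2,v_3,v_4], [v_3,v_4,v_5]

Hence C_0 ≅ Z^6, C_1 ≅ Z^15, C_2 ≅ Z^10.

Boundary ∂_1: C_1 → C_0 maps an edge to its endpoints' difference, ∂[p,q] = q − p.
The 6×15 boundary matrix has rank 5 and Smith normal form diag(1,1,1,1,1).

The boundary map ∂_2: C_2 → C_1 sends each 2-simplex [p,q,r] to [q,r] − [p,r] + [p,q]. For instance
  ∂[v_2,v_3,v_4] = [v_3,v_4] − [v_2,v_4] + [v_2,v_3],
  ∂[v_0,v_2,v_4] = [v_2,v_4] − [v_0,v_4] + [v_0,v_2].
The 15×10 boundary matrix has rank 10 and Smith normal form diag(1,1,1,1,1,1,1,1,1,2).

Computing H_k = (kernel of ∂_k) / (image of ∂_{k+1}):

  H_0: rank C_0 − rank ∂_1 = 6 − 5 = 1, and the invariant factors of ∂_1 are all 1, so H_0 = Z.
  H_1: rank ker ∂_1 − rank ∂_2 = (15 − 5) − 10 = 0, and ∂_2 has invariant factor 2 > 1, so H_1 = Z/2.
  H_2: rank ker ∂_2 − rank ∂_3 = (10 − 10) − 0 = 0, and there is no ∂_3, so H_2 = 0.

H_0 = Z,  H_1 = Z/2,  H_2 = 0.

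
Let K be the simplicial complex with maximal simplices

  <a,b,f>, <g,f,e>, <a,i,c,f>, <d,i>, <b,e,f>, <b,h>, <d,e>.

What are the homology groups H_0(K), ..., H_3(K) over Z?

K has 9 vertices, 15 edges, 7 triangles, 1 3-simplex.
rank ∂_0 = 0, rank ∂_1 = 8 ⇒ b_0 = 9 − 0 − 8 = 1; all invariant factors of ∂_1 are 1 so no torsion. So H_0 = Z.
rank ∂_1 = 8, rank ∂_2 = 6 ⇒ b_1 = 15 − 8 − 6 = 1; all invariant factors of ∂_2 are 1 so no torsion. So H_1 = Z.
rank ∂_2 = 6, rank ∂_3 = 1 ⇒ b_2 = 7 − 6 − 1 = 0; all invariant factors of ∂_3 are 1 so no torsion. So H_2 = 0.
rank ∂_3 = 1, rank ∂_4 = 0 ⇒ b_3 = 1 − 1 − 0 = 0. So H_3 = 0.

H_0 = Z,  H_1 = Z,  H_2 = 0,  H_3 = 0.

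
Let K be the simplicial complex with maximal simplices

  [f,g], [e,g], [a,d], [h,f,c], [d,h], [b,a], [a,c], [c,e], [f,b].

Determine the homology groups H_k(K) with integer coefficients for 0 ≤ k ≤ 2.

H_0 ≅ Z,  H_1 ≅ Z^3,  H_2 = 0.

Order the vertices as a < b < c < d < e < f < g < h. Listing each simplex with vertices in this order, K has dimension 2 with simplices:

  0-simplices (8): a, b, c, d, e, f, g, h
  1-simplices (11): ab, ac, ad, bf, ce, cf, ch, dh, eg, fg, fh
  2-simplices (1): cfh

giving chain groups C_0 ≅ Z^8, C_1 ≅ Z^11, C_2 ≅ Z^1.

Boundary ∂_1: C_1 → C_0 is given by ∂[p,q] = [q] − [p].
The 8×11 boundary matrix has rank 7 and Smith normal form diag(1,1,1,1,1,1,1).

Boundary ∂_2: C_2 → C_1 acts by ∂[p,q,r] = [q,r] − [p,r] + [p,q]. For instance
  ∂cfh = fh − ch + cf.
The 11×1 boundary matrix has rank 1 and Smith normal form diag(1).

Reading off H_k = ker ∂_k / im ∂_{k+1}:

  H_0: rank C_0 − rank ∂_1 = 8 − 7 = 1, and the invariant factors of ∂_1 are all 1, so H_0 = Z.
  H_1: rank ker ∂_1 − rank ∂_2 = (11 − 7) − 1 = 3, and the invariant factors of ∂_2 are all 1, so H_1 = Z^3.
  H_2: rank ker ∂_2 − rank ∂_3 = (1 − 1) − 0 = 0, and there is no ∂_3, so H_2 = 0.

As a check, the Euler characteristic is 8 − 11 + 1 = -2, which agrees with 1 − 3 + 0 = -2.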